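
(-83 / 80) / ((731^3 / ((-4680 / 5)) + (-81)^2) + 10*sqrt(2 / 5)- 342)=9089496*sqrt(10) / 740343298008614045 + 3736762763877 / 1480686596017228090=0.00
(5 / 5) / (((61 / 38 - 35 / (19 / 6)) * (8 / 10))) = -95 / 718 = -0.13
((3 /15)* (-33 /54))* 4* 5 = -22 /9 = -2.44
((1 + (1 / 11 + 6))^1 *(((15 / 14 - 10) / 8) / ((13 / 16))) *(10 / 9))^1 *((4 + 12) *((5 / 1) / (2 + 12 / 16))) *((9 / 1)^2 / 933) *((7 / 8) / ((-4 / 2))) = 450000 / 37631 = 11.96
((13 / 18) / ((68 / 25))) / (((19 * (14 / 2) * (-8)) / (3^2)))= -325 / 144704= -0.00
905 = 905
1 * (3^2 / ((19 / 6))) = 54 / 19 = 2.84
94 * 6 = 564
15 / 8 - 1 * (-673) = 5399 / 8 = 674.88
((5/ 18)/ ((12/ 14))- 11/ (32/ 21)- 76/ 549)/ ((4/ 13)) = -4818749/ 210816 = -22.86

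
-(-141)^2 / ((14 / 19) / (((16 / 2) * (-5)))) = 7554780 / 7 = 1079254.29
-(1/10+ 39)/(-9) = 391/90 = 4.34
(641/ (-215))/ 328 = -641/ 70520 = -0.01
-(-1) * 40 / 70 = 4 / 7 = 0.57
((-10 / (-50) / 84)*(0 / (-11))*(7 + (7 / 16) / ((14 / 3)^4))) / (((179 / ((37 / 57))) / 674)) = 0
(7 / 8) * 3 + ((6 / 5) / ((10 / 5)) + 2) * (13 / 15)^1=2927 / 600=4.88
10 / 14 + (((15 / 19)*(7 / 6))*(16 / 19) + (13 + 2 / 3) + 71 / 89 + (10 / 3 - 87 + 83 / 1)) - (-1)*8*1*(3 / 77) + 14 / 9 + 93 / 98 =5643262693 / 311715558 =18.10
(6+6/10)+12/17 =621/85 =7.31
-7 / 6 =-1.17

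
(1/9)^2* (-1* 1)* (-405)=5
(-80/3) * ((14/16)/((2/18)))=-210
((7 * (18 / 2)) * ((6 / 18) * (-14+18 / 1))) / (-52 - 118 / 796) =-4776 / 2965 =-1.61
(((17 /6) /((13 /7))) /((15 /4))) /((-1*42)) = -17 /1755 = -0.01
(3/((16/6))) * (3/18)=3/16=0.19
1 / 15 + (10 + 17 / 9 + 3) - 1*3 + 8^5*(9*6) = 79626778 / 45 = 1769483.96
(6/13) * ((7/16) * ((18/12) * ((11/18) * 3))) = 231/416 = 0.56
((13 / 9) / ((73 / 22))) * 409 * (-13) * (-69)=34975226 / 219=159704.23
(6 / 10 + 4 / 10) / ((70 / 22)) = 11 / 35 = 0.31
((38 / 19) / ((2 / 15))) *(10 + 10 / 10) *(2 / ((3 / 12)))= 1320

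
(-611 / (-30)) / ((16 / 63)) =12831 / 160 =80.19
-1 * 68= -68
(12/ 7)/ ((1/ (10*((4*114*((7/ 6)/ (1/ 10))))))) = 91200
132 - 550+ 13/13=-417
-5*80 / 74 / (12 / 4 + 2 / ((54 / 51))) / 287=-450 / 116809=-0.00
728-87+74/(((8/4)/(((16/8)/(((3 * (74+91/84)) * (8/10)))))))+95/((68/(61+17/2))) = 5323153/7208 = 738.51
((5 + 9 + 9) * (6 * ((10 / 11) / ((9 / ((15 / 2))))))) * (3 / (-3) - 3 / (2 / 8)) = -14950 / 11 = -1359.09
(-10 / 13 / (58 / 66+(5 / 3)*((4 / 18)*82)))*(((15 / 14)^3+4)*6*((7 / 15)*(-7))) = 4262247 / 1689142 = 2.52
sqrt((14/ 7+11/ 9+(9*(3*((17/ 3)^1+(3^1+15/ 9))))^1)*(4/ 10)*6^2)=4*sqrt(254)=63.75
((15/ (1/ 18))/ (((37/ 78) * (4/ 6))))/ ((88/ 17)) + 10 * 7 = 382475/ 1628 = 234.94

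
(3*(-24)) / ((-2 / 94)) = 3384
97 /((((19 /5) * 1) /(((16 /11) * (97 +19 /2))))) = 826440 /209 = 3954.26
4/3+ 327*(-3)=-2939/3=-979.67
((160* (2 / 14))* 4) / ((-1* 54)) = -1.69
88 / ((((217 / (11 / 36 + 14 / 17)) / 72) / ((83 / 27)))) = 10094128 / 99603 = 101.34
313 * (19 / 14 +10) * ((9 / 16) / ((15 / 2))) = 149301 / 560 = 266.61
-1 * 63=-63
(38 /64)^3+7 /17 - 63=-34748549 /557056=-62.38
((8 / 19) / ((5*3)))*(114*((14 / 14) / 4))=4 / 5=0.80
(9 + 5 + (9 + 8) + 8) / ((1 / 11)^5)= 6280989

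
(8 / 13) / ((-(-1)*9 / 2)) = 16 / 117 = 0.14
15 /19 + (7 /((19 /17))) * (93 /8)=11187 /152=73.60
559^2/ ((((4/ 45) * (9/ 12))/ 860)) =4031004900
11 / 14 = 0.79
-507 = -507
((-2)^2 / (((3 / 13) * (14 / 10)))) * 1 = 12.38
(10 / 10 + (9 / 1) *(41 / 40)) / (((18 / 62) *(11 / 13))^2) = 66425281 / 392040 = 169.43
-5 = -5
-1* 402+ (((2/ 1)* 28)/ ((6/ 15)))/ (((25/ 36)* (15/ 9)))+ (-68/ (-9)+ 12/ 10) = -272.28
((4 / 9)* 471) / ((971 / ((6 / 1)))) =1256 / 971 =1.29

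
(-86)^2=7396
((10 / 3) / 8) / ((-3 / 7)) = -35 / 36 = -0.97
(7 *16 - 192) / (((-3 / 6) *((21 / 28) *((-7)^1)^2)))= 640 / 147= 4.35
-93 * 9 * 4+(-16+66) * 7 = -2998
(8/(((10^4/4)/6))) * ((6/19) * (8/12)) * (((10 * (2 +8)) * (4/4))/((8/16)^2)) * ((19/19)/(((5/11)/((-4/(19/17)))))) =-574464/45125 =-12.73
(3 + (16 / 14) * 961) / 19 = 7709 / 133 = 57.96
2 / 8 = 1 / 4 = 0.25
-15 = -15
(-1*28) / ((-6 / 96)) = 448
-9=-9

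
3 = 3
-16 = -16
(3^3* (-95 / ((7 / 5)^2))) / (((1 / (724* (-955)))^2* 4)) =-7663925287912500 / 49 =-156406638528826.53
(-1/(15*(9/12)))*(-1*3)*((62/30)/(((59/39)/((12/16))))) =403/1475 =0.27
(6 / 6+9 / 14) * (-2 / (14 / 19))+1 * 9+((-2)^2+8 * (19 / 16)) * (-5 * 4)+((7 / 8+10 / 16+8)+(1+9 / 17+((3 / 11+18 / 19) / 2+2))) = -87682117 / 348194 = -251.82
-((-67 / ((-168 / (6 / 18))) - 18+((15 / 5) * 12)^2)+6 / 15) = -3221903 / 2520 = -1278.53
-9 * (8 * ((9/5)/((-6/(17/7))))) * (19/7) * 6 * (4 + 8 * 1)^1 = 2511648/245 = 10251.62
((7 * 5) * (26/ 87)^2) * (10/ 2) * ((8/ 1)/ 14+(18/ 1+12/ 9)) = 7064200/ 22707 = 311.10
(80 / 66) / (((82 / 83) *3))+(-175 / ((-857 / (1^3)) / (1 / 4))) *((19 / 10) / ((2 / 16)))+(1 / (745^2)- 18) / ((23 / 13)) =-399163432040606 / 44405856868725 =-8.99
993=993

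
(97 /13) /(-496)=-97 /6448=-0.02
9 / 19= 0.47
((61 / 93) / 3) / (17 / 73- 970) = -4453 / 19751247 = -0.00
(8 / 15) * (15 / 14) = 4 / 7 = 0.57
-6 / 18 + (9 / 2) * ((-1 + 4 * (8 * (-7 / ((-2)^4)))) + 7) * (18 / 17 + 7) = -14813 / 51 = -290.45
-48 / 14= -24 / 7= -3.43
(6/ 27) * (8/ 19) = 16/ 171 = 0.09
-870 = -870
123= 123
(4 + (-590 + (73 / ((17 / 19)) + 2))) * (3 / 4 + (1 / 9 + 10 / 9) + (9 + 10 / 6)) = -431795 / 68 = -6349.93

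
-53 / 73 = -0.73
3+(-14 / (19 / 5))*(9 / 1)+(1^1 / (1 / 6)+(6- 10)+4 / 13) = -6879 / 247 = -27.85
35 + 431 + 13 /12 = 5605 /12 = 467.08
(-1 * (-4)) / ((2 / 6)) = 12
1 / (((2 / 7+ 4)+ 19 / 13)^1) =91 / 523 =0.17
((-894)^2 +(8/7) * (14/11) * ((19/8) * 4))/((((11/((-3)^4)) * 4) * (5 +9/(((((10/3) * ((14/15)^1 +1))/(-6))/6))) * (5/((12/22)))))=-30977724078/8738015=-3545.17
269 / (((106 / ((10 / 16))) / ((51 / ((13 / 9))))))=56.00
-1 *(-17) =17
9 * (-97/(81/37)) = -3589/9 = -398.78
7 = 7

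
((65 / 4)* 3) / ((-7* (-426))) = 0.02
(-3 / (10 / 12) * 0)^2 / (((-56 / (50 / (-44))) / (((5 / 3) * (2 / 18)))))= 0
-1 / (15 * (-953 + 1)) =1 / 14280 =0.00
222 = 222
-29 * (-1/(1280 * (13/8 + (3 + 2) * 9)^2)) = 29/2782580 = 0.00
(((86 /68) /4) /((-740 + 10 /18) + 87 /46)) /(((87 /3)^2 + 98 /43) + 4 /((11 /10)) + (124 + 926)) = -4210173 /18629949638636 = -0.00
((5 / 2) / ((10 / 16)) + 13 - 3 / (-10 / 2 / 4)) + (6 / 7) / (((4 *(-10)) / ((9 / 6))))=5423 / 280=19.37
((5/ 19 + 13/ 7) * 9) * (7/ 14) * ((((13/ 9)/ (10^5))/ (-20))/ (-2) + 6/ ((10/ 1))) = 3045601833/ 532000000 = 5.72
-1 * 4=-4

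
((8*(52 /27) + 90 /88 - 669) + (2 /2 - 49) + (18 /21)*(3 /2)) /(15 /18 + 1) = -381.43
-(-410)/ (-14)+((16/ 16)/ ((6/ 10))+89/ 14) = -893/ 42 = -21.26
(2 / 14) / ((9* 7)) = 1 / 441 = 0.00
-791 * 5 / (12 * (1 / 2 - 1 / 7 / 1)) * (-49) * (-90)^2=366272550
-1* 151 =-151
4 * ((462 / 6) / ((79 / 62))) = 19096 / 79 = 241.72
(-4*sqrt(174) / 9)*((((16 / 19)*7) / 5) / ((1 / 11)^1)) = -76.03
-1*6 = -6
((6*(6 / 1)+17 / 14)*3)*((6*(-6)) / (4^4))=-14067 / 896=-15.70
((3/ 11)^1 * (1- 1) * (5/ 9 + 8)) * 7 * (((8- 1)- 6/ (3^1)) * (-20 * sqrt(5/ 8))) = 0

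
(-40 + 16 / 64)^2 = 25281 / 16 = 1580.06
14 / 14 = 1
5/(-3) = -5/3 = -1.67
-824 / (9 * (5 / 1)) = -824 / 45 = -18.31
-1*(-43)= 43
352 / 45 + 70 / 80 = 3131 / 360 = 8.70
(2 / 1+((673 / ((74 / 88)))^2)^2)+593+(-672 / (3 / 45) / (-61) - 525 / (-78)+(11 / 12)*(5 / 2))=14633741957631235239067 / 35669032152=410264621009.93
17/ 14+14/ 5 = 281/ 70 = 4.01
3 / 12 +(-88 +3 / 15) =-87.55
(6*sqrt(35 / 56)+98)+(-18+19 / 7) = 3*sqrt(10) / 2+579 / 7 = 87.46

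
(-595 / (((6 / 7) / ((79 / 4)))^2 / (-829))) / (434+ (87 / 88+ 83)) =21003291155 / 41544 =505567.38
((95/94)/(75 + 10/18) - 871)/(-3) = 11134693/38352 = 290.33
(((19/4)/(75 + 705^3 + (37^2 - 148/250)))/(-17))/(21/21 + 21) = -2375/65525560792296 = -0.00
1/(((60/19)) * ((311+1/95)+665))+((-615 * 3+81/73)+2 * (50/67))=-10026292331885/5441980932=-1842.40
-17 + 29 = 12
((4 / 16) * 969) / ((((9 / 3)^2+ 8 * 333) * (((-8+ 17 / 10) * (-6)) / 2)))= 1615 / 336798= 0.00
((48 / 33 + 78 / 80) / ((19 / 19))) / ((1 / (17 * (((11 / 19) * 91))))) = 1653743 / 760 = 2175.98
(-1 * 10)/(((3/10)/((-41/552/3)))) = 1025/1242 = 0.83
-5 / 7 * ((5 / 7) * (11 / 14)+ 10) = -7.54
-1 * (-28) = 28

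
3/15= 1/5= 0.20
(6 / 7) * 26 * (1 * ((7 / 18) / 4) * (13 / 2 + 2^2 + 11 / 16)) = 2327 / 96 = 24.24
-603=-603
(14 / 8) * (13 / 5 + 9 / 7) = 34 / 5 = 6.80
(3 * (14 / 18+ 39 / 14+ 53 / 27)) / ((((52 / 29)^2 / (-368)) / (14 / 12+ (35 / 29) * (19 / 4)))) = -477923509 / 36504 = -13092.36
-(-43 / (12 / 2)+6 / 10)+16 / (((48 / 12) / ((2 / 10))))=221 / 30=7.37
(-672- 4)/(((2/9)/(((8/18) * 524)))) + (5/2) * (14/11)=-708444.82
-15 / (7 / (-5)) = 75 / 7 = 10.71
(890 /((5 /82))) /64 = 3649 /16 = 228.06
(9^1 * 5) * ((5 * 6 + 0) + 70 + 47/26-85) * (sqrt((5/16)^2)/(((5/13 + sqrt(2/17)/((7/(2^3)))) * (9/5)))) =-227513125/25824 + 4970875 * sqrt(34)/3228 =169.08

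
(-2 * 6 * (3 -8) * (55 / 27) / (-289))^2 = 1210000 / 6765201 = 0.18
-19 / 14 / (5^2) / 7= -19 / 2450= -0.01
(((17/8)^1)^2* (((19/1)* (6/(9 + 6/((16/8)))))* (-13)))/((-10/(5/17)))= 4199/256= 16.40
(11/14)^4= 14641/38416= 0.38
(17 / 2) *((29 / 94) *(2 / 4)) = 493 / 376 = 1.31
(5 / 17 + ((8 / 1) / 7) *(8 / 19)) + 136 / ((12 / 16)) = 1235243 / 6783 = 182.11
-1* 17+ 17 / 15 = -238 / 15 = -15.87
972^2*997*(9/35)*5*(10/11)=1100980108.05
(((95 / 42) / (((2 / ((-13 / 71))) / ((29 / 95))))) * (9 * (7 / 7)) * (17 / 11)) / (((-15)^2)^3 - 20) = -19227 / 249089750140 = -0.00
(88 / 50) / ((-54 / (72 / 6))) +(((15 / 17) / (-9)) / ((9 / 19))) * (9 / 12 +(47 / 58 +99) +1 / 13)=-40800031 / 1922700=-21.22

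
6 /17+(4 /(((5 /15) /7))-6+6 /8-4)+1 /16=20445 /272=75.17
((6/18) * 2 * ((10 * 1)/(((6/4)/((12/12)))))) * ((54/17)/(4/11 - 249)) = -0.06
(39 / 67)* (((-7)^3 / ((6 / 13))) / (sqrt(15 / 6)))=-57967* sqrt(10) / 670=-273.59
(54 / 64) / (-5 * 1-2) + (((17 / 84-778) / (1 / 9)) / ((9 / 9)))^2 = 76835919861 / 1568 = 49002499.91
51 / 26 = 1.96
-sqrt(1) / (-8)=1 / 8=0.12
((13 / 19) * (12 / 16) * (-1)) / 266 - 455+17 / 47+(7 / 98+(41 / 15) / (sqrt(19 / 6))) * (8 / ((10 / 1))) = -2159615133 / 4750760+164 * sqrt(114) / 1425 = -453.35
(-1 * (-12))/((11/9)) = 108/11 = 9.82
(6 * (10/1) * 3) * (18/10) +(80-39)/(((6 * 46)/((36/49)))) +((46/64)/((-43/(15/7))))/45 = 1507834985/4652256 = 324.11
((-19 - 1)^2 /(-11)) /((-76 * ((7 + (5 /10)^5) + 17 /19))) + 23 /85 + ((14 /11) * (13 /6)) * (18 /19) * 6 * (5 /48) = 672456207 /342438140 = 1.96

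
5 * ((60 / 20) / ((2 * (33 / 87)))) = 435 / 22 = 19.77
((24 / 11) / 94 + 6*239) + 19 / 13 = 9647893 / 6721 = 1435.48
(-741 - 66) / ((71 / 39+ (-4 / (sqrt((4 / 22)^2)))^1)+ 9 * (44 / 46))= 723879 / 10379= 69.74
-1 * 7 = -7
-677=-677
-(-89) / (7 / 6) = 534 / 7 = 76.29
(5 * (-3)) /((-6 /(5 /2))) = 25 /4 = 6.25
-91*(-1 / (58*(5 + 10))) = 91 / 870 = 0.10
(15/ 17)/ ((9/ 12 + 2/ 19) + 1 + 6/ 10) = 1900/ 5287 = 0.36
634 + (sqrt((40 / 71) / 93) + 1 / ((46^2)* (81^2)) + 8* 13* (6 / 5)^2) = 2* sqrt(66030) / 6603 + 272024991169 / 347076900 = 783.84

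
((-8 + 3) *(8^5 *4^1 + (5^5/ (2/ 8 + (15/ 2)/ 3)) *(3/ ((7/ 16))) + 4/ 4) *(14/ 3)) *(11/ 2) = -17821035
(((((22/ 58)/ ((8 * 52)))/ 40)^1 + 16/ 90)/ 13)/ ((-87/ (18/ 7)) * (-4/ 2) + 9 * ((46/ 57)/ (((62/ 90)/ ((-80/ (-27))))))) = 90964571/ 657817395456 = 0.00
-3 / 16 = -0.19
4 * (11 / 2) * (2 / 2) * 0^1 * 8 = 0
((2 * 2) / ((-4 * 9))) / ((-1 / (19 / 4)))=19 / 36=0.53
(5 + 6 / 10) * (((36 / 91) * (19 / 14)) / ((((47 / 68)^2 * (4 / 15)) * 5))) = 4744224 / 1005095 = 4.72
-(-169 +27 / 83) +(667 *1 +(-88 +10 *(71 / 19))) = 1238013 / 1577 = 785.04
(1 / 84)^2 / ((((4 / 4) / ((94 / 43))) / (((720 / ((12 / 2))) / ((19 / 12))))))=940 / 40033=0.02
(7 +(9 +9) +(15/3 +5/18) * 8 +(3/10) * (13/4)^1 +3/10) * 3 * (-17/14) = -419203/1680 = -249.53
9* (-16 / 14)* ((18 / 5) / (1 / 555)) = -143856 / 7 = -20550.86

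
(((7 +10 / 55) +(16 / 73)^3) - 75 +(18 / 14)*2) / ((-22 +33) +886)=-0.07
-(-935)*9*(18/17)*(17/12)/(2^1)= 25245/4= 6311.25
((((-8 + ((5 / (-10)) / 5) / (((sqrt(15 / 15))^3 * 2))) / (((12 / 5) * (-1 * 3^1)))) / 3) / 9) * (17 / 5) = 2737 / 19440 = 0.14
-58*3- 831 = -1005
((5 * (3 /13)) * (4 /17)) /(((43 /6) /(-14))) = -0.53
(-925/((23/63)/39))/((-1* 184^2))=2272725/778688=2.92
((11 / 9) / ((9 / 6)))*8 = 176 / 27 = 6.52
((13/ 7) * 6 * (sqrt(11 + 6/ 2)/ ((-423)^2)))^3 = 35152 * sqrt(14)/ 10396197470714643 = 0.00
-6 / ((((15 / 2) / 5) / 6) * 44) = -6 / 11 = -0.55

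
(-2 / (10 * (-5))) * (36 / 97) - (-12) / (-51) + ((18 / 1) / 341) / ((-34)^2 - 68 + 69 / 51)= -19125971434 / 86778336425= -0.22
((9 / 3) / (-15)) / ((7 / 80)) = -16 / 7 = -2.29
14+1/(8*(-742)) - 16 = -11873/5936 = -2.00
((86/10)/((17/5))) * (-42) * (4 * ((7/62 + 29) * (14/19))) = -9115.67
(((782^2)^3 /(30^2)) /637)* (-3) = -57171623763421456 /47775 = -1196684955801.60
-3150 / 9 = -350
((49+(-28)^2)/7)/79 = 119/79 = 1.51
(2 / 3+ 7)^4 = 279841 / 81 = 3454.83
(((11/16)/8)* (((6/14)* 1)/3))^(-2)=802816/121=6634.84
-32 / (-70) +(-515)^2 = 9282891 / 35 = 265225.46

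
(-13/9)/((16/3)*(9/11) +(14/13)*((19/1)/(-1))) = 1859/20718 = 0.09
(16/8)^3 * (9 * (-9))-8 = -656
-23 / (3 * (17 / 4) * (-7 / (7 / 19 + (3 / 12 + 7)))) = 4439 / 2261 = 1.96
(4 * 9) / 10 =18 / 5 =3.60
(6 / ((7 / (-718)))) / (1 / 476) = -292944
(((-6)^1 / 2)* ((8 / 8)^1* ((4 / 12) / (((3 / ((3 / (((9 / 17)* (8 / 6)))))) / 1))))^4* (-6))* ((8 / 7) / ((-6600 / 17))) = -1419857 / 538876800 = -0.00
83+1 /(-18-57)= 6224 /75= 82.99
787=787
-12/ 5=-2.40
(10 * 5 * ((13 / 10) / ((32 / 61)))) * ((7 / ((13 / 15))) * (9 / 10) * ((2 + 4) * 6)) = 518805 / 16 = 32425.31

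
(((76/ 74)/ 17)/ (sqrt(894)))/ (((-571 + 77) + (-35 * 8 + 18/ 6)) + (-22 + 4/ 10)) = -95 * sqrt(894)/ 1114248969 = -0.00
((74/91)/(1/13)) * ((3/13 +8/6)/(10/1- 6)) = 2257/546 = 4.13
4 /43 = 0.09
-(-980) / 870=98 / 87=1.13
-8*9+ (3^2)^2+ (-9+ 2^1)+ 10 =12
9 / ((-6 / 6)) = -9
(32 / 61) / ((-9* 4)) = -0.01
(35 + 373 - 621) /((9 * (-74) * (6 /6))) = 71 /222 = 0.32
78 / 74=39 / 37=1.05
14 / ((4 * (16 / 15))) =105 / 32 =3.28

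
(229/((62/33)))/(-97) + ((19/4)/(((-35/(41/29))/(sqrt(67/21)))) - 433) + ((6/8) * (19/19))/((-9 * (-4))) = -62675849/144336 - 779 * sqrt(1407)/85260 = -434.58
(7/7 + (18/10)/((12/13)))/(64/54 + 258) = 1593/139960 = 0.01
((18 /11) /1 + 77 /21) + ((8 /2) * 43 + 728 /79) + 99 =744346 /2607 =285.52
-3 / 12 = -1 / 4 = -0.25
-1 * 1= -1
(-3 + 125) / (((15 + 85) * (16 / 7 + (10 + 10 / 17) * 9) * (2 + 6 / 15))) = 7259 / 1393440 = 0.01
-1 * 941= -941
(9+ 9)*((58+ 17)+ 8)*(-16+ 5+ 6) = -7470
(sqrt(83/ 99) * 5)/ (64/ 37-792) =-37 * sqrt(913)/ 192984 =-0.01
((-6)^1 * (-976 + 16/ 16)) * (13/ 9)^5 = 241340450/ 6561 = 36784.10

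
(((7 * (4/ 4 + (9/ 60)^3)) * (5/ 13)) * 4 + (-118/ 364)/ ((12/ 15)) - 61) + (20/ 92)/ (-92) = -74951691/ 1481200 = -50.60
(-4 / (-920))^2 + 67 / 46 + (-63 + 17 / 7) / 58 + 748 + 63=8713512253 / 10738700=811.41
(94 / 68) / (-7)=-0.20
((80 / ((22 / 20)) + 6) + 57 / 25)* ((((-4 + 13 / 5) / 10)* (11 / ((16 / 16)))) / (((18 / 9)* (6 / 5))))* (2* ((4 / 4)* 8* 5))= -311878 / 75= -4158.37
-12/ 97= -0.12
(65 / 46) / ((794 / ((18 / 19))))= 585 / 346978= 0.00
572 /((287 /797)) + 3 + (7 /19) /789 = 6847066304 /4302417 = 1591.45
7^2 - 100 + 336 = 285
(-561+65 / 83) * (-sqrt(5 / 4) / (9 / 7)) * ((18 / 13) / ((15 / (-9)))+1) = 1790173 * sqrt(5) / 48555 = 82.44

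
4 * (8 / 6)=16 / 3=5.33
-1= -1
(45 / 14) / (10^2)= 9 / 280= 0.03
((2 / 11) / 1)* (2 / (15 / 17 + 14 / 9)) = 0.15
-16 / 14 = -1.14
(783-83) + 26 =726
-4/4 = -1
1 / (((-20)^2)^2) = 1 / 160000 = 0.00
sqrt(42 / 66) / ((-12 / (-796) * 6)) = 199 * sqrt(77) / 198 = 8.82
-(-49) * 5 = 245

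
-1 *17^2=-289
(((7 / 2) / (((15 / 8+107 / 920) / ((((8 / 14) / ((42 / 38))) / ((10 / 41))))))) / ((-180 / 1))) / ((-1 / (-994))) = -1272107 / 61830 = -20.57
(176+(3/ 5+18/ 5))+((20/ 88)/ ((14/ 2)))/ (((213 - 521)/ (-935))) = 3887237/ 21560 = 180.30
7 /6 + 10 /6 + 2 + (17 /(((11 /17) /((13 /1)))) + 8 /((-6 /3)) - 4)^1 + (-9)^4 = 455359 /66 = 6899.38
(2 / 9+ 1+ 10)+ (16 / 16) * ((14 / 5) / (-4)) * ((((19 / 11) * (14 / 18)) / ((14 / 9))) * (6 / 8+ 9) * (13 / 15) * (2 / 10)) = 2019707 / 198000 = 10.20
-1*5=-5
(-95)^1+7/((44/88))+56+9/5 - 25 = -241/5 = -48.20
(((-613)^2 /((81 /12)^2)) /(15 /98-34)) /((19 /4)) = -51.30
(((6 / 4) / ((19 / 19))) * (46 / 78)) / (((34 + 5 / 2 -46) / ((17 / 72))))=-391 / 17784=-0.02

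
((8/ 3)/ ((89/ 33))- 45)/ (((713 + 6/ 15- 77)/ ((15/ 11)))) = -293775/ 3115178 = -0.09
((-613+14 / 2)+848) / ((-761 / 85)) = -20570 / 761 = -27.03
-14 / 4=-7 / 2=-3.50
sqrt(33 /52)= sqrt(429) /26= 0.80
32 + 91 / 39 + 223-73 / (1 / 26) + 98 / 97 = -477140 / 291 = -1639.66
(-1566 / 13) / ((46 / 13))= -783 / 23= -34.04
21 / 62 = 0.34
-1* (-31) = 31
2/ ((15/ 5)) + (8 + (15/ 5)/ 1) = 35/ 3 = 11.67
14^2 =196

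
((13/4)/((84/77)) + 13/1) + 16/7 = 6137/336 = 18.26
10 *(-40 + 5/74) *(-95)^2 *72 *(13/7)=-124810335000/259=-481893185.33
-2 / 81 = -0.02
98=98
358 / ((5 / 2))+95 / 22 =16227 / 110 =147.52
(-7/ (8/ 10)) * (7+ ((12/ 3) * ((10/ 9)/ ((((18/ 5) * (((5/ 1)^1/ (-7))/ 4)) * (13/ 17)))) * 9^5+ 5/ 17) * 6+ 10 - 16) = 24776064215/ 884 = 28027221.96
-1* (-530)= 530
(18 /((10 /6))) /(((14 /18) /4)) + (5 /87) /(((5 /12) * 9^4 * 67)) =24782156852 /446180805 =55.54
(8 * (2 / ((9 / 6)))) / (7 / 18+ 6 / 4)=96 / 17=5.65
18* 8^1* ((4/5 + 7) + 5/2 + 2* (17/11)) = 106056/55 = 1928.29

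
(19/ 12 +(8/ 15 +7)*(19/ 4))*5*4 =2242/ 3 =747.33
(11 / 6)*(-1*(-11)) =121 / 6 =20.17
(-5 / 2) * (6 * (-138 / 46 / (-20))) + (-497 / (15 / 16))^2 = 252935191 / 900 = 281039.10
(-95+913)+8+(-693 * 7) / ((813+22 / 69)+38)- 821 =-0.70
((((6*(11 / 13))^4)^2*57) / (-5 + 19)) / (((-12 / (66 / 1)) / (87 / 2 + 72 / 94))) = -437506024.38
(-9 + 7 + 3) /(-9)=-1 /9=-0.11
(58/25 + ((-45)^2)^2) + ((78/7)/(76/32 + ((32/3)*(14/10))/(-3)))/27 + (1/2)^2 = 2689601519163/655900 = 4100627.41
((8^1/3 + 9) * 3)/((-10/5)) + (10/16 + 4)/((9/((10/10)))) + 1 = -1151/72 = -15.99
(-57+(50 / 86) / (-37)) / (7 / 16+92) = -0.62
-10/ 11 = -0.91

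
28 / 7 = 4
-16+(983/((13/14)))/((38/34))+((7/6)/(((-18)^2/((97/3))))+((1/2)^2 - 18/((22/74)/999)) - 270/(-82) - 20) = -38700725343563/649667304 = -59570.07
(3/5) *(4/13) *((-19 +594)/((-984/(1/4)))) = -115/4264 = -0.03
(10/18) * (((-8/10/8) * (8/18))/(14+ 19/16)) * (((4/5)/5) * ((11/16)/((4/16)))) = -352/492075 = -0.00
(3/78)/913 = 1/23738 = 0.00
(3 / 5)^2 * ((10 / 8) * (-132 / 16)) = -297 / 80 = -3.71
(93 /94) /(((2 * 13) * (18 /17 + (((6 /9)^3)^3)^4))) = 237299618404555610301 /6602966051142404758360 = 0.04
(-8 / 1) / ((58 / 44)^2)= -3872 / 841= -4.60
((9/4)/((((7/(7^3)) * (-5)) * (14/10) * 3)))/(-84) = 1/16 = 0.06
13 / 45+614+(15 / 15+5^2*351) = 422563 / 45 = 9390.29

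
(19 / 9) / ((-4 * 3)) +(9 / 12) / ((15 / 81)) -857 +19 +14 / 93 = -833.98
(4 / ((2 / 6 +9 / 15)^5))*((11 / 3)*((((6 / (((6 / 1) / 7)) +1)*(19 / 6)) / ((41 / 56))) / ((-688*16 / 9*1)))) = -0.59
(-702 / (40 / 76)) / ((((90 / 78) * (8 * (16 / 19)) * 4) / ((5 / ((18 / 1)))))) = -61009 / 5120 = -11.92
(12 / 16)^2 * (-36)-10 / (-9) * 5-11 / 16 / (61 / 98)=-69389 / 4392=-15.80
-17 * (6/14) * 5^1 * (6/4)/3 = -255/14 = -18.21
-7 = -7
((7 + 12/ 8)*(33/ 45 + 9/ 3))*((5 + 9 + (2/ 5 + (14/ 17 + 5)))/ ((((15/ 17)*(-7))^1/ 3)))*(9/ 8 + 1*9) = -3156.08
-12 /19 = -0.63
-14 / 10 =-7 / 5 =-1.40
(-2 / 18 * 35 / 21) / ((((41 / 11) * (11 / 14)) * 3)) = -70 / 3321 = -0.02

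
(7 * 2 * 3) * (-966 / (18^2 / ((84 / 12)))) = -7889 / 9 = -876.56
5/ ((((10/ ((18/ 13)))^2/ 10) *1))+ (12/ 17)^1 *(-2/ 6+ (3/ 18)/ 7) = 14884/ 20111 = 0.74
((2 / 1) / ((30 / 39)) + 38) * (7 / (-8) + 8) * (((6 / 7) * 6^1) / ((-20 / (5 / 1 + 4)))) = -133893 / 200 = -669.46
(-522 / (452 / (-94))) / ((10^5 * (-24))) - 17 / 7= -1536828623 / 632800000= -2.43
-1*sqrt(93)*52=-52*sqrt(93)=-501.47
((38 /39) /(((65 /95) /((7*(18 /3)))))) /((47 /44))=444752 /7943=55.99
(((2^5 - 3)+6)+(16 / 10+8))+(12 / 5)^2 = 1259 / 25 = 50.36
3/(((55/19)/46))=2622/55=47.67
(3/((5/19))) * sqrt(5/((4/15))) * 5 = 285 * sqrt(3)/2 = 246.82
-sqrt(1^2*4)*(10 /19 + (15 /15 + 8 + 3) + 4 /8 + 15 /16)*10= -21225 /76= -279.28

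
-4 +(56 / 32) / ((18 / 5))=-253 / 72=-3.51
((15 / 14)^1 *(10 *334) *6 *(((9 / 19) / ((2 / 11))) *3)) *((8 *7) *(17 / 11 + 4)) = 52114547.37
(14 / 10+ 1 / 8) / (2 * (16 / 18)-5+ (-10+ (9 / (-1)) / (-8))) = -0.13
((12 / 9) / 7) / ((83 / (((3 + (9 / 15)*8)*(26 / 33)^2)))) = 35152 / 3163545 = 0.01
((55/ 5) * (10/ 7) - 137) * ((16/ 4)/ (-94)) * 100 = 516.11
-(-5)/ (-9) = -5/ 9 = -0.56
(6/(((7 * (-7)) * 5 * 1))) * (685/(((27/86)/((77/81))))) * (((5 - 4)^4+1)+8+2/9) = -23846768/45927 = -519.23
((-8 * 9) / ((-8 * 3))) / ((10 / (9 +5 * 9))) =81 / 5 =16.20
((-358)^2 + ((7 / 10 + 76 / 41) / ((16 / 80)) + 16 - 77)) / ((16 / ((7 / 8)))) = 73538451 / 10496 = 7006.33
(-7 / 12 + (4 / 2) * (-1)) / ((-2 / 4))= 31 / 6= 5.17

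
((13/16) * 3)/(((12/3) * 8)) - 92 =-47065/512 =-91.92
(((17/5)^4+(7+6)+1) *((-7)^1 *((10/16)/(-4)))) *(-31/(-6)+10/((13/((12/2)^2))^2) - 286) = -8913593899/270400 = -32964.47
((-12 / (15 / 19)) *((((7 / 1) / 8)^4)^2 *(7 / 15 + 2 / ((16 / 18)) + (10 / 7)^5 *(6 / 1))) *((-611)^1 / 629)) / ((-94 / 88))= -36102579183671 / 197866291200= -182.46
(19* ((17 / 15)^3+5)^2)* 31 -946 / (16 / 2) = 1113045354439 / 45562500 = 24428.98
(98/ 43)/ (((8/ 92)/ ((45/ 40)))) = 29.49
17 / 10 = 1.70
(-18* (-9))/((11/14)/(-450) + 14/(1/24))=1020600/2116789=0.48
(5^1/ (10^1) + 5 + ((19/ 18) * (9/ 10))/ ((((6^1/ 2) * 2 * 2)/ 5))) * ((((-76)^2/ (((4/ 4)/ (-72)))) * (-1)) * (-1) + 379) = -117584519/ 48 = -2449677.48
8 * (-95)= -760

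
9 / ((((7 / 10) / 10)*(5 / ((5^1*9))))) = 8100 / 7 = 1157.14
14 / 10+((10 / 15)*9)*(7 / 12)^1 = 49 / 10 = 4.90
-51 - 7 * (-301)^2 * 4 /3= -2536981 /3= -845660.33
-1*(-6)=6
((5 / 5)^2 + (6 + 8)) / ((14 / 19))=285 / 14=20.36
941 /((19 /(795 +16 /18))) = 354757 /9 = 39417.44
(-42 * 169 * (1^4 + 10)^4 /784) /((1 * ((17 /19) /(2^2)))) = -141036753 /238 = -592591.40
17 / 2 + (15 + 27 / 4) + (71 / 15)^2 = 47389 / 900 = 52.65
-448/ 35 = -64/ 5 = -12.80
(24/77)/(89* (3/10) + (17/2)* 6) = 80/19943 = 0.00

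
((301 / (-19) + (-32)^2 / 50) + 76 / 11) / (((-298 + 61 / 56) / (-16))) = 4158336 / 6682775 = 0.62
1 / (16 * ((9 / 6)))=1 / 24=0.04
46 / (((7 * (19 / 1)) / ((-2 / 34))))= -46 / 2261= -0.02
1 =1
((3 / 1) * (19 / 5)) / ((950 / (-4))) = -6 / 125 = -0.05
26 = 26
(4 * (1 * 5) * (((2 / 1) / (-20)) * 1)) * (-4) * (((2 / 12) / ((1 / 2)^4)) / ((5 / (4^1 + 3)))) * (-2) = -896 / 15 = -59.73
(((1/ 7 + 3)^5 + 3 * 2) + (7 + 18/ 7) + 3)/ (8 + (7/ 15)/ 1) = 81986430/ 2134489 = 38.41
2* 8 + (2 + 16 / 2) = 26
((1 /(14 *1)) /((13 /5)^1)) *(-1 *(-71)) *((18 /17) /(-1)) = -3195 /1547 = -2.07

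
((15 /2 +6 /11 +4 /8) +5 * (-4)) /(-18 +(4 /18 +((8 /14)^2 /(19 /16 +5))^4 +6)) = 3171560225997933 /3261055368842269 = 0.97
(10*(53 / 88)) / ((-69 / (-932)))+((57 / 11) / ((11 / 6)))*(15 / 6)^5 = 47738995 / 133584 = 357.37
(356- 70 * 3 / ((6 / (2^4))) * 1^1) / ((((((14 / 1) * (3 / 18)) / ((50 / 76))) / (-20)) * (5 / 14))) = 3221.05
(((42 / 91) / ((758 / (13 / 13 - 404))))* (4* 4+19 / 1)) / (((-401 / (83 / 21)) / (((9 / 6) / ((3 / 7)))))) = 90055 / 303958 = 0.30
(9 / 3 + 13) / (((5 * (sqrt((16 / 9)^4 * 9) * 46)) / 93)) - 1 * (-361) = 1330991 / 3680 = 361.68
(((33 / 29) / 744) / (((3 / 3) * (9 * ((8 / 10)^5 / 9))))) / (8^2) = 34375 / 471334912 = 0.00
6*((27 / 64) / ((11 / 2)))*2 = 81 / 88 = 0.92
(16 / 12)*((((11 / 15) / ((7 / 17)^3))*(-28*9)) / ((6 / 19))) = -8214536 / 735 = -11176.24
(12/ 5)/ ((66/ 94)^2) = 8836/ 1815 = 4.87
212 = 212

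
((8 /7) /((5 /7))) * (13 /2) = 52 /5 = 10.40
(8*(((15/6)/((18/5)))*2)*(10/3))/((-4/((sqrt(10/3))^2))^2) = 6250/243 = 25.72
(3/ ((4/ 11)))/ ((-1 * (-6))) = 11/ 8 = 1.38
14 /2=7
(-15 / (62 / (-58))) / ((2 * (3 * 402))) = 145 / 24924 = 0.01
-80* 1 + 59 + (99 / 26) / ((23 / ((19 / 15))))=-62163 / 2990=-20.79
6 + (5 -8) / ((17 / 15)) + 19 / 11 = 950 / 187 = 5.08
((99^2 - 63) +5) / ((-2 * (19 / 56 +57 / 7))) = -272804 / 475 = -574.32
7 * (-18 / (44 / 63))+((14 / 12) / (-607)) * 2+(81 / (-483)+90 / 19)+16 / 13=-278183965211 / 1593145554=-174.61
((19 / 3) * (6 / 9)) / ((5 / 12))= 152 / 15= 10.13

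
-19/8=-2.38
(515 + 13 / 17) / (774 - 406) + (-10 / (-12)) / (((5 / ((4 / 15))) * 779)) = 19210922 / 13706505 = 1.40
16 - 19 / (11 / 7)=43 / 11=3.91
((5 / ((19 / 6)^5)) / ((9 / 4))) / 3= 5760 / 2476099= 0.00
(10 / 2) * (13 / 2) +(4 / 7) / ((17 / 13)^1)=7839 / 238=32.94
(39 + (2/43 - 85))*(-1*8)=15808/43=367.63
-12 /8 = -3 /2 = -1.50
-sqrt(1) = -1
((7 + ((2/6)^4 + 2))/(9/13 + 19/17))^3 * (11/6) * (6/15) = 46188949671007/510183360000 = 90.53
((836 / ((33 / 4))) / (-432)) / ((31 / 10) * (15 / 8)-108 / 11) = 3344 / 57105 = 0.06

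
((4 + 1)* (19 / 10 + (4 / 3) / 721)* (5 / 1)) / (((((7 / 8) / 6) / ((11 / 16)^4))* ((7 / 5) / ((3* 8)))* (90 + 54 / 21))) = 15057170425 / 1116315648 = 13.49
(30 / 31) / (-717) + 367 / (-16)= -22.94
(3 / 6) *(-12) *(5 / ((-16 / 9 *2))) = 135 / 16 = 8.44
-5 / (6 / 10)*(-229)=5725 / 3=1908.33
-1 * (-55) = 55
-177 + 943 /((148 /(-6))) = -215.23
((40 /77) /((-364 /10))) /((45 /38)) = -760 /63063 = -0.01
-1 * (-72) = 72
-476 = -476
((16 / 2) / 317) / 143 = 8 / 45331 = 0.00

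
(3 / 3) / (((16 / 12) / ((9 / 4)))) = 27 / 16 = 1.69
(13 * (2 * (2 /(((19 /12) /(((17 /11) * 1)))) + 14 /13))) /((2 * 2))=4115 /209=19.69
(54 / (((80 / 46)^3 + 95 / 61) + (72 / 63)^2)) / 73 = 1963826802 / 21566634769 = 0.09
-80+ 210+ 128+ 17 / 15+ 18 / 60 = 7783 / 30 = 259.43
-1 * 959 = -959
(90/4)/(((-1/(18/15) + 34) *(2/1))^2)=405/79202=0.01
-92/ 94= -46/ 47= -0.98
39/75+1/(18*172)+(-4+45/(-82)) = -12783907/3173400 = -4.03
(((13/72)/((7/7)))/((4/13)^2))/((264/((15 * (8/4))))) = 10985/50688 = 0.22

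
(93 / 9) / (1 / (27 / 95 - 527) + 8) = 1551178 / 1200627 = 1.29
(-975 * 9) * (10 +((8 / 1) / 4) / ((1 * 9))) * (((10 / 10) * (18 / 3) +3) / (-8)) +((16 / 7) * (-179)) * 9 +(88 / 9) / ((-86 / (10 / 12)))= 1580378363 / 16254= 97230.12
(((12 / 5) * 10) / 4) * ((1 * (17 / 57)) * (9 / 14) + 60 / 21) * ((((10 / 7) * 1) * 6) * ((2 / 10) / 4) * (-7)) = -7299 / 133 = -54.88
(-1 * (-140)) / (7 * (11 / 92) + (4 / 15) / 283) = 54675600 / 327233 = 167.08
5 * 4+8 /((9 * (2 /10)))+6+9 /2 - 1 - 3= 557 /18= 30.94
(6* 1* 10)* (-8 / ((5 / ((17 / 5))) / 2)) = -3264 / 5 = -652.80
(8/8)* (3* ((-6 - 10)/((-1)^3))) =48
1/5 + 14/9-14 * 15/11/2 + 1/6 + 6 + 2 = 373/990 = 0.38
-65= -65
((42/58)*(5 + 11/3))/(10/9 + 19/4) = 6552/6119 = 1.07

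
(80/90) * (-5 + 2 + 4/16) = -22/9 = -2.44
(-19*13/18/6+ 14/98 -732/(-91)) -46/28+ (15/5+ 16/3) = 123737/9828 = 12.59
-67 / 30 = -2.23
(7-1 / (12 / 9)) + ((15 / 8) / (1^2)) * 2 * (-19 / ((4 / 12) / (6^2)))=-7688.75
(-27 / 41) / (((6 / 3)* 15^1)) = -9 / 410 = -0.02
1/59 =0.02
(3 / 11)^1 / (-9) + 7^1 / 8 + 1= 487 / 264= 1.84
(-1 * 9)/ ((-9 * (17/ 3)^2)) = 9/ 289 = 0.03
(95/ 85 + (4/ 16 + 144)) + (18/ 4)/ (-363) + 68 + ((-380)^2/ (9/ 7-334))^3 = -81749687.41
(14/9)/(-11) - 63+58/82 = -253420/4059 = -62.43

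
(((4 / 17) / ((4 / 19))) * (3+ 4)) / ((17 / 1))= 133 / 289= 0.46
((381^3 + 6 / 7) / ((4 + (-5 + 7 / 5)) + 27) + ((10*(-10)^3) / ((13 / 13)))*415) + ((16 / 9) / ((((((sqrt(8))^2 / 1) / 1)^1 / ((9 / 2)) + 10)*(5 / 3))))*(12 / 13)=-7042020804383 / 3303755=-2131520.29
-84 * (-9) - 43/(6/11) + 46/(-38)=77059/114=675.96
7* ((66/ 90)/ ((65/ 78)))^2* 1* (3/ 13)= 10164/ 8125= 1.25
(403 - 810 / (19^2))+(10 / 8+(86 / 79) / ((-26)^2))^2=414218393160809 / 1029567384976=402.32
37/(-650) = -37/650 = -0.06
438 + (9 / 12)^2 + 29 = 7481 / 16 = 467.56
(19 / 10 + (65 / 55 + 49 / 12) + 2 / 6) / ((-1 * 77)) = -707 / 7260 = -0.10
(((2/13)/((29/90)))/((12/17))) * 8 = 5.41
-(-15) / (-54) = -5 / 18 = -0.28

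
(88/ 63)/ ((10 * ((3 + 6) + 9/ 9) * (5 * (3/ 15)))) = 22/ 1575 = 0.01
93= 93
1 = 1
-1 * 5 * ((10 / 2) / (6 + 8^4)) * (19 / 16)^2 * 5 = -45125 / 1050112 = -0.04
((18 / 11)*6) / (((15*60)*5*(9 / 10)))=0.00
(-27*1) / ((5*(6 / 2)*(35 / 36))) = -324 / 175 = -1.85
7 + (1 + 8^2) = 72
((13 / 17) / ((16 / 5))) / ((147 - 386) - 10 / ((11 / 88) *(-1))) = -65 / 43248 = -0.00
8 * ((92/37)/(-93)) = -736/3441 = -0.21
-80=-80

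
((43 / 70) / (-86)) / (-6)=1 / 840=0.00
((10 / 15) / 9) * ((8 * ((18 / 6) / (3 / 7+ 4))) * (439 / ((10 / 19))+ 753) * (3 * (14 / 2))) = 6221432 / 465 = 13379.42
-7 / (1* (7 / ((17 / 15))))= -17 / 15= -1.13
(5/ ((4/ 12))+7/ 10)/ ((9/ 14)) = 1099/ 45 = 24.42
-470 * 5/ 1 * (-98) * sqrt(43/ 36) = 115150 * sqrt(43)/ 3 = 251696.35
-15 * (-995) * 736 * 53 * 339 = 197363901600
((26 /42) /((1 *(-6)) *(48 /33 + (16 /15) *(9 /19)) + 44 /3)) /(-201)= -13585 /12826212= -0.00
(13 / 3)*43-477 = -872 / 3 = -290.67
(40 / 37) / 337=40 / 12469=0.00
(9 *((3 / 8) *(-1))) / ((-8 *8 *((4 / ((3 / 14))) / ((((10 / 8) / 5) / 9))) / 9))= 81 / 114688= 0.00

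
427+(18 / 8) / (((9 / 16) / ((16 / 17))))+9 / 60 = 146511 / 340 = 430.91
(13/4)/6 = 13/24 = 0.54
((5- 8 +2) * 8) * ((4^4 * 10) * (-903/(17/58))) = 63095265.88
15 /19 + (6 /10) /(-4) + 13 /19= 1.32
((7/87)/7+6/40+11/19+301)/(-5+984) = 9975539/32365740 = 0.31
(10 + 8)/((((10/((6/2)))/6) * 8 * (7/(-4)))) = -81/35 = -2.31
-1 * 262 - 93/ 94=-24721/ 94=-262.99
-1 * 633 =-633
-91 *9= -819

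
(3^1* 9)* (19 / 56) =513 / 56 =9.16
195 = 195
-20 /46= -10 /23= -0.43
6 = 6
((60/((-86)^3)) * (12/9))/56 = -5/2226196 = -0.00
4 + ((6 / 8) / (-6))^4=16385 / 4096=4.00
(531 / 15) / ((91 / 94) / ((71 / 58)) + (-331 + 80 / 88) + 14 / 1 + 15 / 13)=-84462807 / 749538775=-0.11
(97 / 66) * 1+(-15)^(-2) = 7297 / 4950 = 1.47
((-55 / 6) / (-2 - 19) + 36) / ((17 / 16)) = 36728 / 1071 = 34.29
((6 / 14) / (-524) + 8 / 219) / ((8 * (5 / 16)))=28687 / 2008230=0.01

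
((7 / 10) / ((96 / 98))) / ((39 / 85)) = 1.56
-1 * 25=-25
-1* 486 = -486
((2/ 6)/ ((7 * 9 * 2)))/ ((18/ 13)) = 13/ 6804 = 0.00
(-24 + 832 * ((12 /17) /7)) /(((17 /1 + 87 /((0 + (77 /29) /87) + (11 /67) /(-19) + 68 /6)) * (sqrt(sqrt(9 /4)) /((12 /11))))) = 3501161280 * sqrt(6) /3964119551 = 2.16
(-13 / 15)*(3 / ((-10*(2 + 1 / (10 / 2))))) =13 / 110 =0.12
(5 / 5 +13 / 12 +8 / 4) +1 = 61 / 12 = 5.08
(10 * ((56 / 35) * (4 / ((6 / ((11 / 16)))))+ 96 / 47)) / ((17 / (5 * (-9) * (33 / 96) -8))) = -1469707 / 38352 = -38.32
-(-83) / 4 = 83 / 4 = 20.75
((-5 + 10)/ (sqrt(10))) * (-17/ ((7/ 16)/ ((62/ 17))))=-496 * sqrt(10)/ 7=-224.07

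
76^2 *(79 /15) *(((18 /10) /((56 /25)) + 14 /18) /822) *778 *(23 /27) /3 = 406724231842 /31459995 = 12928.30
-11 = -11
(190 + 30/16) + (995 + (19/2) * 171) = 22491/8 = 2811.38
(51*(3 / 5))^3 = 3581577 / 125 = 28652.62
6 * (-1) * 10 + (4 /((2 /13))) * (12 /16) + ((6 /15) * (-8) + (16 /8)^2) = -39.70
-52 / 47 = -1.11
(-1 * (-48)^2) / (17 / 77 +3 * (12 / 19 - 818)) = 3370752 / 3587107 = 0.94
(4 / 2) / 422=1 / 211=0.00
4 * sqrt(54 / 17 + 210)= 8 * sqrt(15402) / 17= 58.40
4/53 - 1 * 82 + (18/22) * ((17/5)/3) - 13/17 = -81.76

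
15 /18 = 5 /6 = 0.83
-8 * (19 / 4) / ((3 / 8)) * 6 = -608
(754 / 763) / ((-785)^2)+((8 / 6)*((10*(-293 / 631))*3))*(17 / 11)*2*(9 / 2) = -843107380789486 / 3263517124175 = -258.34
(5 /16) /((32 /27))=135 /512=0.26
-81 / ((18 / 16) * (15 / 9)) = -216 / 5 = -43.20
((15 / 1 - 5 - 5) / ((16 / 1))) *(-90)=-225 / 8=-28.12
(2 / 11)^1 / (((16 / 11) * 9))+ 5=361 / 72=5.01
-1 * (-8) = 8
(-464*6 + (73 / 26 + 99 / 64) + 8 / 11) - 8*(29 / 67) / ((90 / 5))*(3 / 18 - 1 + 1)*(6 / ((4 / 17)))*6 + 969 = -3338462443 / 1839552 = -1814.82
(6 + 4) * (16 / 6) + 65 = 275 / 3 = 91.67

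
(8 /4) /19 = 2 /19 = 0.11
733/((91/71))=52043/91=571.90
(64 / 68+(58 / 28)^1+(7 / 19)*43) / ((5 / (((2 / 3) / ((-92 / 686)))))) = -181643 / 9690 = -18.75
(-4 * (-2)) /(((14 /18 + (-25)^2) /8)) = 9 /88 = 0.10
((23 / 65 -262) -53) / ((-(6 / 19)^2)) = 1845793 / 585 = 3155.20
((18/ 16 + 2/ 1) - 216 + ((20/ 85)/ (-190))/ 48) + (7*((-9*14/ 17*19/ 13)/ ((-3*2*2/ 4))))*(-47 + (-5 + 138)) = 1960.86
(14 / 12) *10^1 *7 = 245 / 3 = 81.67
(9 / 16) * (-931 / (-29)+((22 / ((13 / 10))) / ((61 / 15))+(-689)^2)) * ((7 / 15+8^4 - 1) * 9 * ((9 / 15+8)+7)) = 1358196123209436 / 8845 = 153555242872.75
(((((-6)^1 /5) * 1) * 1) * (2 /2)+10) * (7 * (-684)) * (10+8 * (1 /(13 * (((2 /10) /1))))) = -7162848 /13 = -550988.31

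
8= 8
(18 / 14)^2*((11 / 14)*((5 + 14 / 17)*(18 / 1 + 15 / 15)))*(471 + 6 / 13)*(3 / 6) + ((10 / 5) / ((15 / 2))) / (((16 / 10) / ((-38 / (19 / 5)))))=30814562717 / 909636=33875.71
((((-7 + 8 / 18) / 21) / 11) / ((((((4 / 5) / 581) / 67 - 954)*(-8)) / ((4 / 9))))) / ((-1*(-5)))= -0.00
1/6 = 0.17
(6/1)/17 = 6/17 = 0.35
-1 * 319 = -319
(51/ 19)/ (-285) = -17/ 1805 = -0.01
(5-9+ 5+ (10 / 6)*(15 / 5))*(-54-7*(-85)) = 3246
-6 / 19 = -0.32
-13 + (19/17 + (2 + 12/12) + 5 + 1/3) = -181/51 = -3.55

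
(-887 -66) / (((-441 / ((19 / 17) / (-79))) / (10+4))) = -36214 / 84609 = -0.43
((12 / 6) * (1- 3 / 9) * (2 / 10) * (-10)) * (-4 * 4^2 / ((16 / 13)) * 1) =416 / 3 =138.67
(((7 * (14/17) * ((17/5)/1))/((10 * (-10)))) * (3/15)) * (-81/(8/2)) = 3969/5000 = 0.79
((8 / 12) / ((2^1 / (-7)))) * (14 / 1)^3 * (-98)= 1882384 / 3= 627461.33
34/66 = 17/33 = 0.52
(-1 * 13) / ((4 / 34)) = -110.50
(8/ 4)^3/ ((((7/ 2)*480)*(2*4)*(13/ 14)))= 1/ 1560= 0.00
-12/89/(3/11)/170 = -22/7565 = -0.00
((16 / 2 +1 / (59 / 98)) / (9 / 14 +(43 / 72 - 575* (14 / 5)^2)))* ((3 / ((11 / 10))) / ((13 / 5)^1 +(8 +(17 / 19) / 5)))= -25585875 / 47172580576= -0.00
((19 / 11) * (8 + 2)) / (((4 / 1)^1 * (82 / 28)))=665 / 451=1.47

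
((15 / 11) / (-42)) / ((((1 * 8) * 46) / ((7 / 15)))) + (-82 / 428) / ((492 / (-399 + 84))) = 318673 / 2598816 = 0.12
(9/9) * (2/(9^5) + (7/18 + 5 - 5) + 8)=990715/118098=8.39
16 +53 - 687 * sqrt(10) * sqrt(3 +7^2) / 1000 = 69 - 687 * sqrt(130) / 500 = 53.33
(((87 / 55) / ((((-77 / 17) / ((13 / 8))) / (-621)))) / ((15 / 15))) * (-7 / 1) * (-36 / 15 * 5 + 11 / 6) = 242779329 / 9680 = 25080.51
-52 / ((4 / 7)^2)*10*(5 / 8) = -15925 / 16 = -995.31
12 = 12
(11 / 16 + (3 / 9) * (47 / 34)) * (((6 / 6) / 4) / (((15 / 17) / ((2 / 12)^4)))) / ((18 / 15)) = 937 / 4478976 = 0.00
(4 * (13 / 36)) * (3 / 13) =1 / 3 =0.33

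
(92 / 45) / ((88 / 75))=115 / 66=1.74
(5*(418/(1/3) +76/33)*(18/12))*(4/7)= 414580/77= 5384.16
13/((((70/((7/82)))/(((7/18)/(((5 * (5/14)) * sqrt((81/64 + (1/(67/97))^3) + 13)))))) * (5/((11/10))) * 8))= 469469 * sqrt(22311515297)/3071995949475000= 0.00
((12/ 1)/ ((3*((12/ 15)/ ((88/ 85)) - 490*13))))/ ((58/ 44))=-1936/ 4063567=-0.00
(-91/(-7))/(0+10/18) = 117/5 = 23.40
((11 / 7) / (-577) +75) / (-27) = -302914 / 109053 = -2.78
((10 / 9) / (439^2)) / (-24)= -5 / 20813868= -0.00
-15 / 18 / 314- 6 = -11309 / 1884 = -6.00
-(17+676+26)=-719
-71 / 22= -3.23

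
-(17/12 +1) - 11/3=-73/12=-6.08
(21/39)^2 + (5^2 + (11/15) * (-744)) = -439662/845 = -520.31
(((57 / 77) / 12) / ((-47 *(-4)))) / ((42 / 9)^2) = 171 / 11349184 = 0.00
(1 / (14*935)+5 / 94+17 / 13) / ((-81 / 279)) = -168716663 / 35990955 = -4.69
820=820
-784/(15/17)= -13328/15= -888.53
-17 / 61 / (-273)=17 / 16653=0.00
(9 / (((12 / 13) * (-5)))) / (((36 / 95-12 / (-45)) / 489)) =-1087047 / 736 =-1476.97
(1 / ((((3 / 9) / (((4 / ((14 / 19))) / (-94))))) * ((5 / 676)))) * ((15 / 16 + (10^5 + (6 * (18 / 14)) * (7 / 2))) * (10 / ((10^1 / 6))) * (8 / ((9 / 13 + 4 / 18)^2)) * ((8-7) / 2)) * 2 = -134469059.98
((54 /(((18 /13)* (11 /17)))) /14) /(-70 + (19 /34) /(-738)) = -8317998 /135247343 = -0.06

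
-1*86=-86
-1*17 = -17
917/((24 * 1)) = 917/24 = 38.21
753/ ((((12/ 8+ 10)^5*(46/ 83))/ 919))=918985296/ 148035889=6.21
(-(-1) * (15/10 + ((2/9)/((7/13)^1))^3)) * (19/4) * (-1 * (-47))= 701266649/2000376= 350.57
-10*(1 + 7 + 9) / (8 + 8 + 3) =-170 / 19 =-8.95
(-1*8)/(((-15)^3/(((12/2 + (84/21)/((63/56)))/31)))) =688/941625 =0.00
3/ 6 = 1/ 2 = 0.50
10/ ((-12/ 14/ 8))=-280/ 3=-93.33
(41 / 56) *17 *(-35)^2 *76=2317525 / 2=1158762.50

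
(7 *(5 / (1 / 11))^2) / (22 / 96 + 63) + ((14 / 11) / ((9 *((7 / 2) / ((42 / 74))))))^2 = 303058634368 / 904940487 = 334.89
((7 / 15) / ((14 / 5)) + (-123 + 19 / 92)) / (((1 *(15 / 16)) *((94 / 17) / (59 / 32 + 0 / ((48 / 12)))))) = -6789307 / 155664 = -43.62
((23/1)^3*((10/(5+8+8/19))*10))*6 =9246920/17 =543936.47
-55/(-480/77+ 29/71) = 300685/31847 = 9.44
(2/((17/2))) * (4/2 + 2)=16/17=0.94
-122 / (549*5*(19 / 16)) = -32 / 855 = -0.04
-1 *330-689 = -1019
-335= -335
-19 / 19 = -1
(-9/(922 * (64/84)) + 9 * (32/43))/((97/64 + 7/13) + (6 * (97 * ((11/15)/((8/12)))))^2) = 2756291850/168992033580811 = 0.00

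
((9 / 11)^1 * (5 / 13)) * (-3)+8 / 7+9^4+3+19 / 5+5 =32897859 / 5005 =6573.00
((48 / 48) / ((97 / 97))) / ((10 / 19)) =19 / 10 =1.90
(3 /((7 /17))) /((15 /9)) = 153 /35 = 4.37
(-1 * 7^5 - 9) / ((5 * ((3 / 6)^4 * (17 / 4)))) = -1076224 / 85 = -12661.46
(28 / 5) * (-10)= -56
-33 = -33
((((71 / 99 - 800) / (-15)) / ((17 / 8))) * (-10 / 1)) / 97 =-1266064 / 489753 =-2.59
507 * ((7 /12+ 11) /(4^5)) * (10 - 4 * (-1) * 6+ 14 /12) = 4956601 /24576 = 201.68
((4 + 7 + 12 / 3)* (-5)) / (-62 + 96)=-75 / 34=-2.21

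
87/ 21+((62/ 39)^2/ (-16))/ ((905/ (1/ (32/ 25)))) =1021883677/ 246669696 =4.14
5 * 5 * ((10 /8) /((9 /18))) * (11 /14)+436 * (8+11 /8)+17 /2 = 116063 /28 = 4145.11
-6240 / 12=-520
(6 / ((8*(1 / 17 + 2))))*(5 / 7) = 51 / 196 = 0.26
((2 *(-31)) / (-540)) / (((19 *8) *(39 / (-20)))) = -31 / 80028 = -0.00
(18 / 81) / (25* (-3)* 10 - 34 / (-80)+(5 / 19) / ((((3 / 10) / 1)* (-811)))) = -1232720 / 4158078423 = -0.00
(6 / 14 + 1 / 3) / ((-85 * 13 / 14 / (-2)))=64 / 3315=0.02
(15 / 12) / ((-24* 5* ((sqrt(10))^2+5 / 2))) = -0.00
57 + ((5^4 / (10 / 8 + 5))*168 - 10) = 16847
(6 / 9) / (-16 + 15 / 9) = -2 / 43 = -0.05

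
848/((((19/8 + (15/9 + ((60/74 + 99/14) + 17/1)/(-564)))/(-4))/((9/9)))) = -247744896/291973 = -848.52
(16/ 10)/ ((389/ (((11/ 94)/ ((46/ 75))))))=330/ 420509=0.00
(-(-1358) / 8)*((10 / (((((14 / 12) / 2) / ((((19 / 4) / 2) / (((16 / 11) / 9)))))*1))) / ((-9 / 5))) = -1520475 / 64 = -23757.42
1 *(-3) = -3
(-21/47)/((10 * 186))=-7/29140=-0.00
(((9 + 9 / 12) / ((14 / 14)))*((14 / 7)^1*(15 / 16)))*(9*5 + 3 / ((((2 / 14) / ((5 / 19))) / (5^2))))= 254475 / 76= 3348.36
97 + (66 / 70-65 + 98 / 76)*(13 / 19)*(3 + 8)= -9486593 / 25270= -375.41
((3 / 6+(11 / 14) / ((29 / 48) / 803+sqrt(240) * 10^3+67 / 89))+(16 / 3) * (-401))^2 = 64326708364430671718297846876383677217702290286016521 / 14070457520727514585064763468947022931034283684 -21887223319752092026815342159214183574016000 * sqrt(15) / 390846042242430960696243429692972859195396769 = 4571756.48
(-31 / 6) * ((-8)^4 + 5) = -42377 / 2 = -21188.50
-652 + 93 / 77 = -50111 / 77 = -650.79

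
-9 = -9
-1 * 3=-3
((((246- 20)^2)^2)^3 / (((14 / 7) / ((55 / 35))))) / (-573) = -97648136401118318840577415168 / 4011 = -24345085116210002204083130.00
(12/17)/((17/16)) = 192/289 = 0.66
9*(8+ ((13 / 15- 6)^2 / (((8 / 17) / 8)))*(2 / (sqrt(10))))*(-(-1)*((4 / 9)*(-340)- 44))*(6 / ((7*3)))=-50569288*sqrt(10) / 1125- 28096 / 7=-146159.61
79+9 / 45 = 396 / 5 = 79.20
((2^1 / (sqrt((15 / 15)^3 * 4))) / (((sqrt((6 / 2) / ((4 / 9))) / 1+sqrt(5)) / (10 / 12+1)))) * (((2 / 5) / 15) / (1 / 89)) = 1958 / (225 * (2 * sqrt(5)+3 * sqrt(3))) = 0.90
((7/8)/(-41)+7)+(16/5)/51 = 588943/83640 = 7.04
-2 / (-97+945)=-1 / 424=-0.00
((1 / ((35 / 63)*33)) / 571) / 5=3 / 157025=0.00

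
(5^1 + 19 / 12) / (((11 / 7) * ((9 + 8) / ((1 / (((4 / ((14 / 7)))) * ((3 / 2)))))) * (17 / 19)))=10507 / 114444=0.09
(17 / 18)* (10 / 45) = 0.21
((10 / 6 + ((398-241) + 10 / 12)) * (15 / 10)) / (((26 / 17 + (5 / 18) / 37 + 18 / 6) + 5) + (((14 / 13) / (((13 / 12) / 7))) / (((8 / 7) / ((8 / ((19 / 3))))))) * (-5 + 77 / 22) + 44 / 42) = -11070079839 / 44051498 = -251.30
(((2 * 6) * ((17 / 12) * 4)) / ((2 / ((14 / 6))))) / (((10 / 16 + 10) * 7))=1.07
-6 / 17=-0.35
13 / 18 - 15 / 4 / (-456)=3997 / 5472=0.73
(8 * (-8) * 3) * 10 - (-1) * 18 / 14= -13431 / 7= -1918.71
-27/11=-2.45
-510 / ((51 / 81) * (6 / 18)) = -2430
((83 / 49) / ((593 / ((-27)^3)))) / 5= -1633689 / 145285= -11.24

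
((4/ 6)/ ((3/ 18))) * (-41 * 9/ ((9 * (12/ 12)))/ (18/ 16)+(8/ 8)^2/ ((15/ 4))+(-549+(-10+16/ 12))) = -106892/ 45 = -2375.38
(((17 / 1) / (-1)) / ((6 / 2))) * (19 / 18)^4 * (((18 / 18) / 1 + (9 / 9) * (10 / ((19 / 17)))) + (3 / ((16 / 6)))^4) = -3881597267 / 47775744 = -81.25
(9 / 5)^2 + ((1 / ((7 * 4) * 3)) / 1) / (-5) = 6799 / 2100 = 3.24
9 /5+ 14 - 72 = -281 /5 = -56.20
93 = 93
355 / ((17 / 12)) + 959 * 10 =167290 / 17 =9840.59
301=301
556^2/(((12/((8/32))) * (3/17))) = 328457/9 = 36495.22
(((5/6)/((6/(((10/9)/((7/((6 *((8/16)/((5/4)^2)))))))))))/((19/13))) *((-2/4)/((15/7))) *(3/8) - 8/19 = -0.42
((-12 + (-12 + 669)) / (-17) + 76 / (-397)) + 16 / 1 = -149373 / 6749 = -22.13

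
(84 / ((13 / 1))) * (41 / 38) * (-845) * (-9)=1007370 / 19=53019.47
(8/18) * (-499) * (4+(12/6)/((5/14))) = -31936/15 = -2129.07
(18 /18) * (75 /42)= 25 /14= 1.79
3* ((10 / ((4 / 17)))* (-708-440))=-146370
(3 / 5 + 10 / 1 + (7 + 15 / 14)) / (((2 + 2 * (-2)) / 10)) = -1307 / 14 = -93.36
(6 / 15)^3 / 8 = 1 / 125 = 0.01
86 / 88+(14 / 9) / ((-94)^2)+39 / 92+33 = 34.40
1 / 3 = 0.33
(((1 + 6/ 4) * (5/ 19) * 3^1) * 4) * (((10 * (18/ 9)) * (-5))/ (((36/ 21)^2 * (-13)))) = 30625/ 1482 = 20.66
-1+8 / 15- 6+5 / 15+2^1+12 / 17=-874 / 255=-3.43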